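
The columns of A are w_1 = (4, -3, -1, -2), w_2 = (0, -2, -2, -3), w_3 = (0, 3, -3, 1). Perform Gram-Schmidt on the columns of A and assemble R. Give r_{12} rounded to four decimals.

e_1 = w_1/‖w_1‖ = (4, -3, -1, -2)/5.4772 = (0.7303, -0.5477, -0.1826, -0.3651).
r_{12} = e_1·w_2 = 2.5560.

r_{12} = 2.5560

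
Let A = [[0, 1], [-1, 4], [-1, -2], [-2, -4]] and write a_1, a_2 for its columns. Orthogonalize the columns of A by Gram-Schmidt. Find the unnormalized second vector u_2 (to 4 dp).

u_2 = (1.0000, 5.0000, -1.0000, -2.0000)

a_1 = (0, -1, -1, -2); ‖a_1‖ = 2.4495, so q_1 = (0.0000, -0.4082, -0.4082, -0.8165).
q_1·a_2 = 0.0000·1 + (-0.4082)·4 + (-0.4082)·(-2) + (-0.8165)·(-4) = 2.4495.
u_2 = a_2 − 2.4495·q_1 = (1.0000, 5.0000, -1.0000, -2.0000).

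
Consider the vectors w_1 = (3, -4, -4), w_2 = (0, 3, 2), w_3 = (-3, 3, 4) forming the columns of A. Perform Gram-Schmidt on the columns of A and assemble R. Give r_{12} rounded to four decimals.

q_1 = w_1/‖w_1‖ = (3, -4, -4)/6.4031 = (0.4685, -0.6247, -0.6247).
r_{12} = q_1·w_2 = -3.1235.

r_{12} = -3.1235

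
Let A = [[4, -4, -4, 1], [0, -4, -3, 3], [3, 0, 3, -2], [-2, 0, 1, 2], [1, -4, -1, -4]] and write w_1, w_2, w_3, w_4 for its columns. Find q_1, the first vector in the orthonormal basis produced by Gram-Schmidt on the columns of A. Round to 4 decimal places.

q_1 = (0.7303, 0.0000, 0.5477, -0.3651, 0.1826)

w_1 = (4, 0, 3, -2, 1); ‖w_1‖ = 5.4772, so q_1 = (0.7303, 0.0000, 0.5477, -0.3651, 0.1826).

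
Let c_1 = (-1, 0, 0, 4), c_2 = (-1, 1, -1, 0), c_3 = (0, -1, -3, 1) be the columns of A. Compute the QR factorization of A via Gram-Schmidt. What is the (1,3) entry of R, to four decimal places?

r_{13} = 0.9701

e_1 = c_1/‖c_1‖ = (-1, 0, 0, 4)/4.1231 = (-0.2425, 0.0000, 0.0000, 0.9701).
r_{13} = e_1·c_3 = 0.9701.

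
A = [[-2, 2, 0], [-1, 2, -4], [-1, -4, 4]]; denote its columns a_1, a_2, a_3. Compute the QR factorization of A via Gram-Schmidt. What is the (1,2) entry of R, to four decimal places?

a_1 = (-2, -1, -1); ‖a_1‖ = 2.4495, so q_1 = (-0.8165, -0.4082, -0.4082).
r_{12} = q_1·a_2 = -0.8165.

r_{12} = -0.8165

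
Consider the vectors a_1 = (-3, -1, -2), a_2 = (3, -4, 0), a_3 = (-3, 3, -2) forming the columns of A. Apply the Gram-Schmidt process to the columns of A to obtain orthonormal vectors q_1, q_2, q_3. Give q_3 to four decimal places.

a_1 = (-3, -1, -2); ‖a_1‖ = 3.7417, so q_1 = (-0.8018, -0.2673, -0.5345).
q_1·a_2 = (-0.8018)·3 + (-0.2673)·(-4) + (-0.5345)·0 = -1.3363.
u_2 = a_2 + 1.3363·q_1 = (1.9286, -4.3571, -0.7143).
‖u_2‖ = 4.8181, so q_2 = (0.4003, -0.9043, -0.1482).
q_1·a_3 = (-0.8018)·(-3) + (-0.2673)·3 + (-0.5345)·(-2) = 2.6726; q_2·a_3 = 0.4003·(-3) + (-0.9043)·3 + (-0.1482)·(-2) = -3.6173.
u_3 = a_3 − 2.6726·q_1 + 3.6173·q_2 = (0.5908, 0.4431, -1.1077).
‖u_3‖ = 1.3313, so q_3 = (0.4438, 0.3328, -0.8321).

q_3 = (0.4438, 0.3328, -0.8321)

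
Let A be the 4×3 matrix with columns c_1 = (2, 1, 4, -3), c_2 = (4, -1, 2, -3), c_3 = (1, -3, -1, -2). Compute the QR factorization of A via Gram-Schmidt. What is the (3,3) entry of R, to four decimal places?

r_{33} = 2.3094

e_1 = c_1/‖c_1‖ = (2, 1, 4, -3)/5.4772 = (0.3651, 0.1826, 0.7303, -0.5477).
r_{12} = e_1·c_2 = 4.3818.
u_2 = c_2 − 4.3818·e_1 = (2.4000, -1.8000, -1.2000, -0.6000).
‖u_2‖ = 3.2863, so e_2 = (0.7303, -0.5477, -0.3651, -0.1826).
r_{13} = e_1·c_3 = 0.1826; r_{23} = e_2·c_3 = 3.1038.
u_3 = c_3 − 0.1826·e_1 − 3.1038·e_2 = (-1.3333, -1.3333, 0.0000, -1.3333).
r_{33} = ‖u_3‖ = 2.3094.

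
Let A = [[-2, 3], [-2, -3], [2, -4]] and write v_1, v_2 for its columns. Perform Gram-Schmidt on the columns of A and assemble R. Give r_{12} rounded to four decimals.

r_{12} = -2.3094

v_1 = (-2, -2, 2); ‖v_1‖ = 3.4641, so q_1 = (-0.5774, -0.5774, 0.5774).
r_{12} = q_1·v_2 = -2.3094.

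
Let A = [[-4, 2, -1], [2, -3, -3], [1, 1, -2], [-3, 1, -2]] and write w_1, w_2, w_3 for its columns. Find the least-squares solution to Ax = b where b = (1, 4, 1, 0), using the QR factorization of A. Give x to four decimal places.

x = (-0.0576, -0.5131, -0.7414)

q_1 = w_1/‖w_1‖ = (-4, 2, 1, -3)/5.4772 = (-0.7303, 0.3651, 0.1826, -0.5477).
r_{12} = q_1·w_2 = -2.9212.
u_2 = w_2 + 2.9212·q_1 = (-0.1333, -1.9333, 1.5333, -0.6000).
‖u_2‖ = 2.5430, so q_2 = (-0.0524, -0.7603, 0.6030, -0.2359).
r_{13} = q_1·w_3 = 0.3651; r_{23} = q_2·w_3 = 1.5992.
u_3 = w_3 − 0.3651·q_1 − 1.5992·q_2 = (-0.6495, -1.9175, -3.0309, -1.4227).
‖u_3‖ = 3.9127, so q_3 = (-0.1660, -0.4901, -0.7746, -0.3636).
Qᵀb = (0.9129, -2.4905, -2.9009).
Back-substitute: x_3 = -2.9009/3.9127 = -0.7414.
x_2 = (-2.4905 − 1.5992·(-0.7414))/2.5430 = -0.5131.
x_1 = (0.9129 + 2.9212·(-0.5131) − 0.3651·(-0.7414))/5.4772 = -0.0576.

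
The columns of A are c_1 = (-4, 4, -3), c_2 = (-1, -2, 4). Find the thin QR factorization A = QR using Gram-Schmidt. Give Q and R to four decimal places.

Q = [[-0.6247, -0.6667], [0.6247, -0.1143], [-0.4685, 0.7365]], R = [[6.4031, -2.4988], [0.0000, 3.8414]]

c_1 = (-4, 4, -3); ‖c_1‖ = 6.4031, so e_1 = (-0.6247, 0.6247, -0.4685).
e_1·c_2 = (-0.6247)·(-1) + 0.6247·(-2) + (-0.4685)·4 = -2.4988.
u_2 = c_2 + 2.4988·e_1 = (-2.5610, -0.4390, 2.8293).
‖u_2‖ = 3.8414, so e_2 = (-0.6667, -0.1143, 0.7365).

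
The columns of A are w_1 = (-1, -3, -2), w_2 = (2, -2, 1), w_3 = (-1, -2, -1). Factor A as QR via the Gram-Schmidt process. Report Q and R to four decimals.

Q = [[-0.2673, 0.7259, -0.6338], [-0.8018, -0.5323, -0.2716], [-0.5345, 0.4355, 0.7243]], R = [[3.7417, 0.5345, 2.4054], [0.0000, 2.9520, -0.0968], [0.0000, 0.0000, 0.4527]]

e_1 = w_1/‖w_1‖ = (-1, -3, -2)/3.7417 = (-0.2673, -0.8018, -0.5345).
r_{12} = e_1·w_2 = 0.5345.
u_2 = w_2 − 0.5345·e_1 = (2.1429, -1.5714, 1.2857).
‖u_2‖ = 2.9520, so e_2 = (0.7259, -0.5323, 0.4355).
r_{13} = e_1·w_3 = 2.4054; r_{23} = e_2·w_3 = -0.0968.
u_3 = w_3 − 2.4054·e_1 + 0.0968·e_2 = (-0.2869, -0.1230, 0.3279).
‖u_3‖ = 0.4527, so e_3 = (-0.6338, -0.2716, 0.7243).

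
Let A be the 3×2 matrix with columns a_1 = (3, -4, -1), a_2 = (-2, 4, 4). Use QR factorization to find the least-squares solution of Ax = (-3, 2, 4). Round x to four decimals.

x = (0.0923, 0.9000)

a_1 = (3, -4, -1); ‖a_1‖ = 5.0990, so q_1 = (0.5883, -0.7845, -0.1961).
q_1·a_2 = 0.5883·(-2) + (-0.7845)·4 + (-0.1961)·4 = -5.0990.
u_2 = a_2 + 5.0990·q_1 = (1.0000, 0.0000, 3.0000).
‖u_2‖ = 3.1623, so q_2 = (0.3162, 0.0000, 0.9487).
Qᵀb = (-4.1184, 2.8460).
Back-substitute: x_2 = 2.8460/3.1623 = 0.9000.
x_1 = (-4.1184 + 5.0990·0.9000)/5.0990 = 0.0923.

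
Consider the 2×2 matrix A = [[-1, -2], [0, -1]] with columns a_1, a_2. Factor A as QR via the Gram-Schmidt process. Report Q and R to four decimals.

Q = [[-1.0000, 0.0000], [0.0000, -1.0000]], R = [[1.0000, 2.0000], [0.0000, 1.0000]]

a_1 = (-1, 0); ‖a_1‖ = 1.0000, so q_1 = (-1.0000, 0.0000).
q_1·a_2 = (-1.0000)·(-2) + 0.0000·(-1) = 2.0000.
u_2 = a_2 − 2.0000·q_1 = (0.0000, -1.0000).
‖u_2‖ = 1.0000, so q_2 = (0.0000, -1.0000).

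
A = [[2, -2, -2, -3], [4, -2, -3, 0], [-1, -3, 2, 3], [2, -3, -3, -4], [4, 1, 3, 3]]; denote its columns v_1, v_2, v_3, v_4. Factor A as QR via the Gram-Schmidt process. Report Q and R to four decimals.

Q = [[0.3123, -0.2984, -0.1282, -0.4432], [0.6247, -0.1890, -0.2690, 0.7074], [-0.1562, -0.6665, 0.6931, 0.2210], [0.3123, -0.5023, -0.2225, -0.4635], [0.6247, 0.4228, 0.6176, -0.1988]], R = [[6.4031, -1.7179, -1.8741, -0.7809], [0.0000, 4.9040, 2.6062, 2.1735], [0.0000, 0.0000, 4.9695, 5.2062], [0.0000, 0.0000, 0.0000, 3.2499]]

v_1 = (2, 4, -1, 2, 4); ‖v_1‖ = 6.4031, so e_1 = (0.3123, 0.6247, -0.1562, 0.3123, 0.6247).
e_1·v_2 = 0.3123·(-2) + 0.6247·(-2) + (-0.1562)·(-3) + 0.3123·(-3) + 0.6247·1 = -1.7179.
u_2 = v_2 + 1.7179·e_1 = (-1.4634, -0.9268, -3.2683, -2.4634, 2.0732).
‖u_2‖ = 4.9040, so e_2 = (-0.2984, -0.1890, -0.6665, -0.5023, 0.4228).
e_1·v_3 = 0.3123·(-2) + 0.6247·(-3) + (-0.1562)·2 + 0.3123·(-3) + 0.6247·3 = -1.8741; e_2·v_3 = (-0.2984)·(-2) + (-0.1890)·(-3) + (-0.6665)·2 + (-0.5023)·(-3) + 0.4228·3 = 2.6062.
u_3 = v_3 + 1.8741·e_1 − 2.6062·e_2 = (-0.6369, -1.3367, 3.4442, -1.1055, 3.0690).
‖u_3‖ = 4.9695, so e_3 = (-0.1282, -0.2690, 0.6931, -0.2225, 0.6176).
e_1·v_4 = 0.3123·(-3) + 0.6247·0 + (-0.1562)·3 + 0.3123·(-4) + 0.6247·3 = -0.7809; e_2·v_4 = (-0.2984)·(-3) + (-0.1890)·0 + (-0.6665)·3 + (-0.5023)·(-4) + 0.4228·3 = 2.1735; e_3·v_4 = (-0.1282)·(-3) + (-0.2690)·0 + 0.6931·3 + (-0.2225)·(-4) + 0.6176·3 = 5.2062.
u_4 = v_4 + 0.7809·e_1 − 2.1735·e_2 − 5.2062·e_3 = (-1.4402, 2.2990, 0.7183, -1.5062, -0.6462).
‖u_4‖ = 3.2499, so e_4 = (-0.4432, 0.7074, 0.2210, -0.4635, -0.1988).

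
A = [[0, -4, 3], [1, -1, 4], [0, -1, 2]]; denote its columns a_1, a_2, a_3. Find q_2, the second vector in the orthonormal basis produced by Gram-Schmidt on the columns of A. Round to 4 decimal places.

q_2 = (-0.9701, 0.0000, -0.2425)

q_1 = a_1/‖a_1‖ = (0, 1, 0)/1.0000 = (0.0000, 1.0000, 0.0000).
r_{12} = q_1·a_2 = -1.0000.
u_2 = a_2 + 1.0000·q_1 = (-4.0000, 0.0000, -1.0000).
‖u_2‖ = 4.1231, so q_2 = (-0.9701, 0.0000, -0.2425).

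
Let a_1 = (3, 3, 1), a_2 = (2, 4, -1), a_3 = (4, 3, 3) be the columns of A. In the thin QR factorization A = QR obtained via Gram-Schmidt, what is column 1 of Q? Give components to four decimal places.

q_1 = (0.6882, 0.6882, 0.2294)

a_1 = (3, 3, 1); ‖a_1‖ = 4.3589, so q_1 = (0.6882, 0.6882, 0.2294).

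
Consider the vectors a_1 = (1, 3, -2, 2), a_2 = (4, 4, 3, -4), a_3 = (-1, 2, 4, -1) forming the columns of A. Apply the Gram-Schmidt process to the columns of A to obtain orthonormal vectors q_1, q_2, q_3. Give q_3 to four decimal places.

a_1 = (1, 3, -2, 2); ‖a_1‖ = 4.2426, so q_1 = (0.2357, 0.7071, -0.4714, 0.4714).
q_1·a_2 = 0.2357·4 + 0.7071·4 + (-0.4714)·3 + 0.4714·(-4) = 0.4714.
u_2 = a_2 − 0.4714·q_1 = (3.8889, 3.6667, 3.2222, -4.2222).
‖u_2‖ = 7.5351, so q_2 = (0.5161, 0.4866, 0.4276, -0.5603).
q_1·a_3 = 0.2357·(-1) + 0.7071·2 + (-0.4714)·4 + 0.4714·(-1) = -1.1785; q_2·a_3 = 0.5161·(-1) + 0.4866·2 + 0.4276·4 + (-0.5603)·(-1) = 2.7280.
u_3 = a_3 + 1.1785·q_1 − 2.7280·q_2 = (-2.1301, 1.5059, 2.2779, 1.0841).
‖u_3‖ = 3.6289, so q_3 = (-0.5870, 0.4150, 0.6277, 0.2988).

q_3 = (-0.5870, 0.4150, 0.6277, 0.2988)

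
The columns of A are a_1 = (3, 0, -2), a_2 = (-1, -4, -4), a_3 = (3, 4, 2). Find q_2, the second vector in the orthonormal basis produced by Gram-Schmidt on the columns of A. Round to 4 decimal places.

q_1 = a_1/‖a_1‖ = (3, 0, -2)/3.6056 = (0.8321, 0.0000, -0.5547).
r_{12} = q_1·a_2 = 1.3868.
u_2 = a_2 − 1.3868·q_1 = (-2.1538, -4.0000, -3.2308).
‖u_2‖ = 5.5747, so q_2 = (-0.3864, -0.7175, -0.5795).

q_2 = (-0.3864, -0.7175, -0.5795)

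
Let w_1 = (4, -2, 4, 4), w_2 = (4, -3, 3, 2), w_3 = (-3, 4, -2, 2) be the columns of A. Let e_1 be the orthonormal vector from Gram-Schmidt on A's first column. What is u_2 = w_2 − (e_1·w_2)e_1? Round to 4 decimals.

u_2 = (0.7692, -1.3846, -0.2308, -1.2308)

w_1 = (4, -2, 4, 4); ‖w_1‖ = 7.2111, so e_1 = (0.5547, -0.2774, 0.5547, 0.5547).
e_1·w_2 = 0.5547·4 + (-0.2774)·(-3) + 0.5547·3 + 0.5547·2 = 5.8244.
u_2 = w_2 − 5.8244·e_1 = (0.7692, -1.3846, -0.2308, -1.2308).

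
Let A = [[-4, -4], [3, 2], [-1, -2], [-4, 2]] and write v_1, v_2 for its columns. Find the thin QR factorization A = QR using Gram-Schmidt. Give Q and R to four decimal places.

Q = [[-0.6172, -0.5291], [0.4629, 0.1831], [-0.1543, -0.3459], [-0.6172, 0.7529]], R = [[6.4807, 2.4689], [0.0000, 4.6803]]

v_1 = (-4, 3, -1, -4); ‖v_1‖ = 6.4807, so e_1 = (-0.6172, 0.4629, -0.1543, -0.6172).
e_1·v_2 = (-0.6172)·(-4) + 0.4629·2 + (-0.1543)·(-2) + (-0.6172)·2 = 2.4689.
u_2 = v_2 − 2.4689·e_1 = (-2.4762, 0.8571, -1.6190, 3.5238).
‖u_2‖ = 4.6803, so e_2 = (-0.5291, 0.1831, -0.3459, 0.7529).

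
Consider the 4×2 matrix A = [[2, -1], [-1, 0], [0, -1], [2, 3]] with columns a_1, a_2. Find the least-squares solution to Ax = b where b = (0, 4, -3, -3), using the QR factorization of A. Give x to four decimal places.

e_1 = a_1/‖a_1‖ = (2, -1, 0, 2)/3.0000 = (0.6667, -0.3333, 0.0000, 0.6667).
r_{12} = e_1·a_2 = 1.3333.
u_2 = a_2 − 1.3333·e_1 = (-1.8889, 0.4444, -1.0000, 2.1111).
‖u_2‖ = 3.0368, so e_2 = (-0.6220, 0.1464, -0.3293, 0.6952).
Qᵀb = (-3.3333, -0.5122).
Back-substitute: x_2 = -0.5122/3.0368 = -0.1687.
x_1 = (-3.3333 − 1.3333·(-0.1687))/3.0000 = -1.0361.

x = (-1.0361, -0.1687)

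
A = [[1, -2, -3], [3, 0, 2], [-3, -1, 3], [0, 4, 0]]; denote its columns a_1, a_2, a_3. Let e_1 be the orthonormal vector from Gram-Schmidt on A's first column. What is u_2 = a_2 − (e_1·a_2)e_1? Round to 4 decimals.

u_2 = (-2.0526, -0.1579, -0.8421, 4.0000)

a_1 = (1, 3, -3, 0); ‖a_1‖ = 4.3589, so e_1 = (0.2294, 0.6882, -0.6882, 0.0000).
e_1·a_2 = 0.2294·(-2) + 0.6882·0 + (-0.6882)·(-1) + 0.0000·4 = 0.2294.
u_2 = a_2 − 0.2294·e_1 = (-2.0526, -0.1579, -0.8421, 4.0000).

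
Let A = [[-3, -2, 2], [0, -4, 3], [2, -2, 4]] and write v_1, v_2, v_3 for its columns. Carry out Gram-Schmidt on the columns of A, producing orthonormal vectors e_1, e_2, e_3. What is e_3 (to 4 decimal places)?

v_1 = (-3, 0, 2); ‖v_1‖ = 3.6056, so e_1 = (-0.8321, 0.0000, 0.5547).
e_1·v_2 = (-0.8321)·(-2) + 0.0000·(-4) + 0.5547·(-2) = 0.5547.
u_2 = v_2 − 0.5547·e_1 = (-1.5385, -4.0000, -2.3077).
‖u_2‖ = 4.8675, so e_2 = (-0.3161, -0.8218, -0.4741).
e_1·v_3 = (-0.8321)·2 + 0.0000·3 + 0.5547·4 = 0.5547; e_2·v_3 = (-0.3161)·2 + (-0.8218)·3 + (-0.4741)·4 = -4.9939.
u_3 = v_3 − 0.5547·e_1 + 4.9939·e_2 = (0.8831, -1.1039, 1.3247).
‖u_3‖ = 1.9373, so e_3 = (0.4558, -0.5698, 0.6838).

e_3 = (0.4558, -0.5698, 0.6838)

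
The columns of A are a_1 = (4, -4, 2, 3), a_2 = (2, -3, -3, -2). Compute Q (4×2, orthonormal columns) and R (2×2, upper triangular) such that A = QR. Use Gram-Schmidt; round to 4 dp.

e_1 = a_1/‖a_1‖ = (4, -4, 2, 3)/6.7082 = (0.5963, -0.5963, 0.2981, 0.4472).
r_{12} = e_1·a_2 = 1.1926.
u_2 = a_2 − 1.1926·e_1 = (1.2889, -2.2889, -3.3556, -2.5333).
‖u_2‖ = 4.9576, so e_2 = (0.2600, -0.4617, -0.6769, -0.5110).

Q = [[0.5963, 0.2600], [-0.5963, -0.4617], [0.2981, -0.6769], [0.4472, -0.5110]], R = [[6.7082, 1.1926], [0.0000, 4.9576]]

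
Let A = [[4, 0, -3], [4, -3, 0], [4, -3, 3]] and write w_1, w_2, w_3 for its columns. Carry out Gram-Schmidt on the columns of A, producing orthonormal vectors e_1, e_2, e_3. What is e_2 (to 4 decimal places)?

e_2 = (0.8165, -0.4082, -0.4082)

w_1 = (4, 4, 4); ‖w_1‖ = 6.9282, so e_1 = (0.5774, 0.5774, 0.5774).
e_1·w_2 = 0.5774·0 + 0.5774·(-3) + 0.5774·(-3) = -3.4641.
u_2 = w_2 + 3.4641·e_1 = (2.0000, -1.0000, -1.0000).
‖u_2‖ = 2.4495, so e_2 = (0.8165, -0.4082, -0.4082).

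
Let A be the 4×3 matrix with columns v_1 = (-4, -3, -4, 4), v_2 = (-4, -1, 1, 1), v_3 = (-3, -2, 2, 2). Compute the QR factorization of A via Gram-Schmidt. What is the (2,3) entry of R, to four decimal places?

q_1 = v_1/‖v_1‖ = (-4, -3, -4, 4)/7.5498 = (-0.5298, -0.3974, -0.5298, 0.5298).
r_{12} = q_1·v_2 = 2.5166.
u_2 = v_2 − 2.5166·q_1 = (-2.6667, 0.0000, 2.3333, -0.3333).
‖u_2‖ = 3.5590, so q_2 = (-0.7493, 0.0000, 0.6556, -0.0937).
r_{23} = q_2·v_3 = 3.3717.

r_{23} = 3.3717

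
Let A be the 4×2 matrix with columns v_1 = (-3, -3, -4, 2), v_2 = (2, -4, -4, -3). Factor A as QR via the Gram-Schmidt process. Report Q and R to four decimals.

v_1 = (-3, -3, -4, 2); ‖v_1‖ = 6.1644, so q_1 = (-0.4867, -0.4867, -0.6489, 0.3244).
q_1·v_2 = (-0.4867)·2 + (-0.4867)·(-4) + (-0.6489)·(-4) + 0.3244·(-3) = 2.5955.
u_2 = v_2 − 2.5955·q_1 = (3.2632, -2.7368, -2.3158, -3.8421).
‖u_2‖ = 6.1857, so q_2 = (0.5275, -0.4424, -0.3744, -0.6211).

Q = [[-0.4867, 0.5275], [-0.4867, -0.4424], [-0.6489, -0.3744], [0.3244, -0.6211]], R = [[6.1644, 2.5955], [0.0000, 6.1857]]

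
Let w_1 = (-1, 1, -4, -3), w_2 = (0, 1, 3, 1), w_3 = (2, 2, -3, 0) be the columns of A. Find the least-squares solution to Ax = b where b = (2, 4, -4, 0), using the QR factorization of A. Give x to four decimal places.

x = (0.3752, 0.6506, 1.4148)

w_1 = (-1, 1, -4, -3); ‖w_1‖ = 5.1962, so q_1 = (-0.1925, 0.1925, -0.7698, -0.5774).
q_1·w_2 = (-0.1925)·0 + 0.1925·1 + (-0.7698)·3 + (-0.5774)·1 = -2.6943.
u_2 = w_2 + 2.6943·q_1 = (-0.5185, 1.5185, 0.9259, -0.5556).
‖u_2‖ = 1.9341, so q_2 = (-0.2681, 0.7851, 0.4787, -0.2872).
q_1·w_3 = (-0.1925)·2 + 0.1925·2 + (-0.7698)·(-3) + (-0.5774)·0 = 2.3094; q_2·w_3 = (-0.2681)·2 + 0.7851·2 + 0.4787·(-3) + (-0.2872)·0 = -0.4021.
u_3 = w_3 − 2.3094·q_1 + 0.4021·q_2 = (2.3366, 1.8713, -1.0297, 1.2178).
‖u_3‖ = 3.3919, so q_3 = (0.6889, 0.5517, -0.3036, 0.3590).
Qᵀb = (3.4641, 0.6894, 4.7989).
Back-substitute: x_3 = 4.7989/3.3919 = 1.4148.
x_2 = (0.6894 + 0.4021·1.4148)/1.9341 = 0.6506.
x_1 = (3.4641 + 2.6943·0.6506 − 2.3094·1.4148)/5.1962 = 0.3752.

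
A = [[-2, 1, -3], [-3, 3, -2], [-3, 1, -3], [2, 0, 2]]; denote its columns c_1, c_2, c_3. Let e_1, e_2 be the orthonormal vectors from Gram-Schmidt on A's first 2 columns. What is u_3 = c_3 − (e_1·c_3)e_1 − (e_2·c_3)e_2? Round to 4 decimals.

e_1 = c_1/‖c_1‖ = (-2, -3, -3, 2)/5.0990 = (-0.3922, -0.5883, -0.5883, 0.3922).
r_{12} = e_1·c_2 = -2.7456.
u_2 = c_2 + 2.7456·e_1 = (-0.0769, 1.3846, -0.6154, 1.0769).
‖u_2‖ = 1.8605, so e_2 = (-0.0413, 0.7442, -0.3308, 0.5788).
r_{13} = e_1·c_3 = 4.9029; r_{23} = e_2·c_3 = 0.7856.
u_3 = c_3 − 4.9029·e_1 − 0.7856·e_2 = (-1.0444, 0.3000, 0.1444, -0.3778).

u_3 = (-1.0444, 0.3000, 0.1444, -0.3778)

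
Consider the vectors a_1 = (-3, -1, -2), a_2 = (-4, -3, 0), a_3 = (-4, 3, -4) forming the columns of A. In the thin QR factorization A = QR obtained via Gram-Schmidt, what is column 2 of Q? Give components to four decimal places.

e_2 = (-0.2630, -0.6454, 0.7171)

a_1 = (-3, -1, -2); ‖a_1‖ = 3.7417, so e_1 = (-0.8018, -0.2673, -0.5345).
e_1·a_2 = (-0.8018)·(-4) + (-0.2673)·(-3) + (-0.5345)·0 = 4.0089.
u_2 = a_2 − 4.0089·e_1 = (-0.7857, -1.9286, 2.1429).
‖u_2‖ = 2.9881, so e_2 = (-0.2630, -0.6454, 0.7171).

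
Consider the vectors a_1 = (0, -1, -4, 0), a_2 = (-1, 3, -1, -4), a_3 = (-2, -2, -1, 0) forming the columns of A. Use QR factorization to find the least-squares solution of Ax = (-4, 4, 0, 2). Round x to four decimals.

x = (-0.3891, 0.3526, 0.3769)

a_1 = (0, -1, -4, 0); ‖a_1‖ = 4.1231, so e_1 = (0.0000, -0.2425, -0.9701, 0.0000).
e_1·a_2 = 0.0000·(-1) + (-0.2425)·3 + (-0.9701)·(-1) + 0.0000·(-4) = 0.2425.
u_2 = a_2 − 0.2425·e_1 = (-1.0000, 3.0588, -0.7647, -4.0000).
‖u_2‖ = 5.1905, so e_2 = (-0.1927, 0.5893, -0.1473, -0.7706).
e_1·a_3 = 0.0000·(-2) + (-0.2425)·(-2) + (-0.9701)·(-1) + 0.0000·0 = 1.4552; e_2·a_3 = (-0.1927)·(-2) + 0.5893·(-2) + (-0.1473)·(-1) + (-0.7706)·0 = -0.6460.
u_3 = a_3 − 1.4552·e_1 + 0.6460·e_2 = (-2.1245, -1.2664, 0.3166, -0.4978).
‖u_3‖ = 2.5426, so e_3 = (-0.8355, -0.4981, 0.1245, -0.1958).
Qᵀb = (-0.9701, 1.5866, 0.9583).
Back-substitute: x_3 = 0.9583/2.5426 = 0.3769.
x_2 = (1.5866 + 0.6460·0.3769)/5.1905 = 0.3526.
x_1 = (-0.9701 − 0.2425·0.3526 − 1.4552·0.3769)/4.1231 = -0.3891.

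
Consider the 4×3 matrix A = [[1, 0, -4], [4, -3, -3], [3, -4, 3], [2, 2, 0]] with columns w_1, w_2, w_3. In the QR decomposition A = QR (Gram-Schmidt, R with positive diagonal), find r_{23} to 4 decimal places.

q_1 = w_1/‖w_1‖ = (1, 4, 3, 2)/5.4772 = (0.1826, 0.7303, 0.5477, 0.3651).
r_{12} = q_1·w_2 = -3.6515.
u_2 = w_2 + 3.6515·q_1 = (0.6667, -0.3333, -2.0000, 3.3333).
‖u_2‖ = 3.9581, so q_2 = (0.1684, -0.0842, -0.5053, 0.8422).
r_{23} = q_2·w_3 = -1.9369.

r_{23} = -1.9369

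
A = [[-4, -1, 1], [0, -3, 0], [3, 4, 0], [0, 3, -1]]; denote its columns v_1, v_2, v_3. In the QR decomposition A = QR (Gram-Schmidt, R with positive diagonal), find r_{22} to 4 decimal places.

r_{22} = 4.9759

v_1 = (-4, 0, 3, 0); ‖v_1‖ = 5.0000, so q_1 = (-0.8000, 0.0000, 0.6000, 0.0000).
q_1·v_2 = (-0.8000)·(-1) + 0.0000·(-3) + 0.6000·4 + 0.0000·3 = 3.2000.
u_2 = v_2 − 3.2000·q_1 = (1.5600, -3.0000, 2.0800, 3.0000).
r_{22} = ‖u_2‖ = 4.9759.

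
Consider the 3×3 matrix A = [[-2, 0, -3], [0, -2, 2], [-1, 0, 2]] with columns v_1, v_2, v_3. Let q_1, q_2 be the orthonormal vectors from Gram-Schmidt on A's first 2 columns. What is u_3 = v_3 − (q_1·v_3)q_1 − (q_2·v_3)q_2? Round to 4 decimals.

u_3 = (-1.4000, 0.0000, 2.8000)

v_1 = (-2, 0, -1); ‖v_1‖ = 2.2361, so q_1 = (-0.8944, 0.0000, -0.4472).
q_1·v_2 = (-0.8944)·0 + 0.0000·(-2) + (-0.4472)·0 = 0.0000.
u_2 = v_2 + 0.0000·q_1 = (0.0000, -2.0000, 0.0000).
‖u_2‖ = 2.0000, so q_2 = (0.0000, -1.0000, 0.0000).
q_1·v_3 = (-0.8944)·(-3) + 0.0000·2 + (-0.4472)·2 = 1.7889; q_2·v_3 = 0.0000·(-3) + (-1.0000)·2 + 0.0000·2 = -2.0000.
u_3 = v_3 − 1.7889·q_1 + 2.0000·q_2 = (-1.4000, 0.0000, 2.8000).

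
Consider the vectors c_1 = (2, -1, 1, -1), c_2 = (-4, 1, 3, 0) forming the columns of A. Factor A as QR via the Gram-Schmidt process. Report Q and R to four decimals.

q_1 = c_1/‖c_1‖ = (2, -1, 1, -1)/2.6458 = (0.7559, -0.3780, 0.3780, -0.3780).
r_{12} = q_1·c_2 = -2.2678.
u_2 = c_2 + 2.2678·q_1 = (-2.2857, 0.1429, 3.8571, -0.8571).
‖u_2‖ = 4.5670, so q_2 = (-0.5005, 0.0313, 0.8446, -0.1877).

Q = [[0.7559, -0.5005], [-0.3780, 0.0313], [0.3780, 0.8446], [-0.3780, -0.1877]], R = [[2.6458, -2.2678], [0.0000, 4.5670]]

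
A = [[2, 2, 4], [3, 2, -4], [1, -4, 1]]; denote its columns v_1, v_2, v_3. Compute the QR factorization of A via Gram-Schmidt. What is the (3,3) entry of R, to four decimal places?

r_{33} = 5.6580

v_1 = (2, 3, 1); ‖v_1‖ = 3.7417, so e_1 = (0.5345, 0.8018, 0.2673).
e_1·v_2 = 0.5345·2 + 0.8018·2 + 0.2673·(-4) = 1.6036.
u_2 = v_2 − 1.6036·e_1 = (1.1429, 0.7143, -4.4286).
‖u_2‖ = 4.6291, so e_2 = (0.2469, 0.1543, -0.9567).
e_1·v_3 = 0.5345·4 + 0.8018·(-4) + 0.2673·1 = -0.8018; e_2·v_3 = 0.2469·4 + 0.1543·(-4) + (-0.9567)·1 = -0.5864.
u_3 = v_3 + 0.8018·e_1 + 0.5864·e_2 = (4.5733, -3.2667, 0.6533).
r_{33} = ‖u_3‖ = 5.6580.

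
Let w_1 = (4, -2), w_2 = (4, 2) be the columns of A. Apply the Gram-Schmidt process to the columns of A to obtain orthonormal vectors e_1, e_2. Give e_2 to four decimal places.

e_2 = (0.4472, 0.8944)

e_1 = w_1/‖w_1‖ = (4, -2)/4.4721 = (0.8944, -0.4472).
r_{12} = e_1·w_2 = 2.6833.
u_2 = w_2 − 2.6833·e_1 = (1.6000, 3.2000).
‖u_2‖ = 3.5777, so e_2 = (0.4472, 0.8944).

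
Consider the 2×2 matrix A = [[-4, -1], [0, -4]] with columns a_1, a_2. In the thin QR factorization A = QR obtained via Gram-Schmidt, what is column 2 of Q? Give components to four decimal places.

q_2 = (0.0000, -1.0000)

q_1 = a_1/‖a_1‖ = (-4, 0)/4.0000 = (-1.0000, 0.0000).
r_{12} = q_1·a_2 = 1.0000.
u_2 = a_2 − 1.0000·q_1 = (0.0000, -4.0000).
‖u_2‖ = 4.0000, so q_2 = (0.0000, -1.0000).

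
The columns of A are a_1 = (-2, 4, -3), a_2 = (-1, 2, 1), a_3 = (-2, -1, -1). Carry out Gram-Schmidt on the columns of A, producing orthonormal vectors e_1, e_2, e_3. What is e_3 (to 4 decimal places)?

e_3 = (-0.8944, -0.4472, 0.0000)

a_1 = (-2, 4, -3); ‖a_1‖ = 5.3852, so e_1 = (-0.3714, 0.7428, -0.5571).
e_1·a_2 = (-0.3714)·(-1) + 0.7428·2 + (-0.5571)·1 = 1.2999.
u_2 = a_2 − 1.2999·e_1 = (-0.5172, 1.0345, 1.7241).
‖u_2‖ = 2.0761, so e_2 = (-0.2491, 0.4983, 0.8305).
e_1·a_3 = (-0.3714)·(-2) + 0.7428·(-1) + (-0.5571)·(-1) = 0.5571; e_2·a_3 = (-0.2491)·(-2) + 0.4983·(-1) + 0.8305·(-1) = -0.8305.
u_3 = a_3 − 0.5571·e_1 + 0.8305·e_2 = (-2.0000, -1.0000, 0.0000).
‖u_3‖ = 2.2361, so e_3 = (-0.8944, -0.4472, 0.0000).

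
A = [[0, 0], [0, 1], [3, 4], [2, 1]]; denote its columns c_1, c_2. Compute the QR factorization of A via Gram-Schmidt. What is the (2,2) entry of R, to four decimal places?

r_{22} = 1.7097

e_1 = c_1/‖c_1‖ = (0, 0, 3, 2)/3.6056 = (0.0000, 0.0000, 0.8321, 0.5547).
r_{12} = e_1·c_2 = 3.8829.
u_2 = c_2 − 3.8829·e_1 = (0.0000, 1.0000, 0.7692, -1.1538).
r_{22} = ‖u_2‖ = 1.7097.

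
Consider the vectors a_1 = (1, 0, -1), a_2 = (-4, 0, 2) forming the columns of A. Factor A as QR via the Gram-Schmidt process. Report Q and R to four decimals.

a_1 = (1, 0, -1); ‖a_1‖ = 1.4142, so e_1 = (0.7071, 0.0000, -0.7071).
e_1·a_2 = 0.7071·(-4) + 0.0000·0 + (-0.7071)·2 = -4.2426.
u_2 = a_2 + 4.2426·e_1 = (-1.0000, 0.0000, -1.0000).
‖u_2‖ = 1.4142, so e_2 = (-0.7071, 0.0000, -0.7071).

Q = [[0.7071, -0.7071], [0.0000, 0.0000], [-0.7071, -0.7071]], R = [[1.4142, -4.2426], [0.0000, 1.4142]]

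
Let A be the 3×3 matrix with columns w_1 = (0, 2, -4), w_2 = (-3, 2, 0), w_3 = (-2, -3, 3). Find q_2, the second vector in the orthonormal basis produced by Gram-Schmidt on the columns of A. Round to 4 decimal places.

q_1 = w_1/‖w_1‖ = (0, 2, -4)/4.4721 = (0.0000, 0.4472, -0.8944).
r_{12} = q_1·w_2 = 0.8944.
u_2 = w_2 − 0.8944·q_1 = (-3.0000, 1.6000, 0.8000).
‖u_2‖ = 3.4928, so q_2 = (-0.8589, 0.4581, 0.2290).

q_2 = (-0.8589, 0.4581, 0.2290)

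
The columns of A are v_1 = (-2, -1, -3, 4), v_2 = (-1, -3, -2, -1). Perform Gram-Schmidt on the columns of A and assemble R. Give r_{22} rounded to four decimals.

v_1 = (-2, -1, -3, 4); ‖v_1‖ = 5.4772, so q_1 = (-0.3651, -0.1826, -0.5477, 0.7303).
q_1·v_2 = (-0.3651)·(-1) + (-0.1826)·(-3) + (-0.5477)·(-2) + 0.7303·(-1) = 1.2780.
u_2 = v_2 − 1.2780·q_1 = (-0.5333, -2.7667, -1.3000, -1.9333).
r_{22} = ‖u_2‖ = 3.6560.

r_{22} = 3.6560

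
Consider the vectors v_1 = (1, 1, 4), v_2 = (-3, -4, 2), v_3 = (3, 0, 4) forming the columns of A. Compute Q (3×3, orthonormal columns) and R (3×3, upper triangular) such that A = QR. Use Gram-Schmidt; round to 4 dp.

Q = [[0.2357, -0.5679, 0.7886], [0.2357, -0.7538, -0.6134], [0.9428, 0.3304, -0.0438]], R = [[4.2426, 0.2357, 4.4783], [0.0000, 5.3800, -0.3821], [0.0000, 0.0000, 2.1905]]

v_1 = (1, 1, 4); ‖v_1‖ = 4.2426, so e_1 = (0.2357, 0.2357, 0.9428).
e_1·v_2 = 0.2357·(-3) + 0.2357·(-4) + 0.9428·2 = 0.2357.
u_2 = v_2 − 0.2357·e_1 = (-3.0556, -4.0556, 1.7778).
‖u_2‖ = 5.3800, so e_2 = (-0.5679, -0.7538, 0.3304).
e_1·v_3 = 0.2357·3 + 0.2357·0 + 0.9428·4 = 4.4783; e_2·v_3 = (-0.5679)·3 + (-0.7538)·0 + 0.3304·4 = -0.3821.
u_3 = v_3 − 4.4783·e_1 + 0.3821·e_2 = (1.7274, -1.3436, -0.0960).
‖u_3‖ = 2.1905, so e_3 = (0.7886, -0.6134, -0.0438).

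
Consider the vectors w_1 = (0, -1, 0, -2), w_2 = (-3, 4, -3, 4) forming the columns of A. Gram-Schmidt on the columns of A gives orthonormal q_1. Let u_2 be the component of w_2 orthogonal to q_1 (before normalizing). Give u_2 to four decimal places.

w_1 = (0, -1, 0, -2); ‖w_1‖ = 2.2361, so q_1 = (0.0000, -0.4472, 0.0000, -0.8944).
q_1·w_2 = 0.0000·(-3) + (-0.4472)·4 + 0.0000·(-3) + (-0.8944)·4 = -5.3666.
u_2 = w_2 + 5.3666·q_1 = (-3.0000, 1.6000, -3.0000, -0.8000).

u_2 = (-3.0000, 1.6000, -3.0000, -0.8000)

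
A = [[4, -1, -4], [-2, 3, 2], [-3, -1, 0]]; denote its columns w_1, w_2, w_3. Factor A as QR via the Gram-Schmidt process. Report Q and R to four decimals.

w_1 = (4, -2, -3); ‖w_1‖ = 5.3852, so e_1 = (0.7428, -0.3714, -0.5571).
e_1·w_2 = 0.7428·(-1) + (-0.3714)·3 + (-0.5571)·(-1) = -1.2999.
u_2 = w_2 + 1.2999·e_1 = (-0.0345, 2.5172, -1.7241).
‖u_2‖ = 3.0513, so e_2 = (-0.0113, 0.8250, -0.5651).
e_1·w_3 = 0.7428·(-4) + (-0.3714)·2 + (-0.5571)·0 = -3.7139; e_2·w_3 = (-0.0113)·(-4) + 0.8250·2 + (-0.5651)·0 = 1.6952.
u_3 = w_3 + 3.7139·e_1 − 1.6952·e_2 = (-1.2222, -0.7778, -1.1111).
‖u_3‖ = 1.8257, so e_3 = (-0.6694, -0.4260, -0.6086).

Q = [[0.7428, -0.0113, -0.6694], [-0.3714, 0.8250, -0.4260], [-0.5571, -0.5651, -0.6086]], R = [[5.3852, -1.2999, -3.7139], [0.0000, 3.0513, 1.6952], [0.0000, 0.0000, 1.8257]]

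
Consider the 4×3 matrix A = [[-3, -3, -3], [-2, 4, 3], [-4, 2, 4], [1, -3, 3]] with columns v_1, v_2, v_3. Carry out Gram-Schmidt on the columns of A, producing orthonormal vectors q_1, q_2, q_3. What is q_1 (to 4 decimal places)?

v_1 = (-3, -2, -4, 1); ‖v_1‖ = 5.4772, so q_1 = (-0.5477, -0.3651, -0.7303, 0.1826).

q_1 = (-0.5477, -0.3651, -0.7303, 0.1826)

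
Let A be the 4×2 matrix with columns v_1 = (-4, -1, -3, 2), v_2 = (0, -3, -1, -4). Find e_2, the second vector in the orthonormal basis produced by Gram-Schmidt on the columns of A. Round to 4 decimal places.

v_1 = (-4, -1, -3, 2); ‖v_1‖ = 5.4772, so e_1 = (-0.7303, -0.1826, -0.5477, 0.3651).
e_1·v_2 = (-0.7303)·0 + (-0.1826)·(-3) + (-0.5477)·(-1) + 0.3651·(-4) = -0.3651.
u_2 = v_2 + 0.3651·e_1 = (-0.2667, -3.0667, -1.2000, -3.8667).
‖u_2‖ = 5.0859, so e_2 = (-0.0524, -0.6030, -0.2359, -0.7603).

e_2 = (-0.0524, -0.6030, -0.2359, -0.7603)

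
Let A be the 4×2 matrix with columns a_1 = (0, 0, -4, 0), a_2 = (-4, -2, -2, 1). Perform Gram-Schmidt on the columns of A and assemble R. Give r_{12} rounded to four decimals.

a_1 = (0, 0, -4, 0); ‖a_1‖ = 4.0000, so q_1 = (0.0000, 0.0000, -1.0000, 0.0000).
r_{12} = q_1·a_2 = 2.0000.

r_{12} = 2.0000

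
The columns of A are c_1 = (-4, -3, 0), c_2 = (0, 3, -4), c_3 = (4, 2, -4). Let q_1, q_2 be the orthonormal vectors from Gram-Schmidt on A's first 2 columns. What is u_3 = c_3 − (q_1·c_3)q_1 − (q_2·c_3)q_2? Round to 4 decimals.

q_1 = c_1/‖c_1‖ = (-4, -3, 0)/5.0000 = (-0.8000, -0.6000, 0.0000).
r_{12} = q_1·c_2 = -1.8000.
u_2 = c_2 + 1.8000·q_1 = (-1.4400, 1.9200, -4.0000).
‖u_2‖ = 4.6648, so q_2 = (-0.3087, 0.4116, -0.8575).
r_{13} = q_1·c_3 = -4.4000; r_{23} = q_2·c_3 = 3.0184.
u_3 = c_3 + 4.4000·q_1 − 3.0184·q_2 = (1.4118, -1.8824, -1.4118).

u_3 = (1.4118, -1.8824, -1.4118)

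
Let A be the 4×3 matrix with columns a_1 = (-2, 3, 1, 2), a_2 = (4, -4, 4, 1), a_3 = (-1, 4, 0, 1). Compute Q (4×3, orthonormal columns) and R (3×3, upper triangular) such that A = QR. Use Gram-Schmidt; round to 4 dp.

Q = [[-0.4714, 0.3960, 0.7361], [0.7071, -0.2700, 0.6429], [0.2357, 0.7739, -0.0412], [0.4714, 0.4140, -0.2077]], R = [[4.2426, -3.2998, 3.7712], [0.0000, 6.1734, -1.0619], [0.0000, 0.0000, 1.6279]]

a_1 = (-2, 3, 1, 2); ‖a_1‖ = 4.2426, so e_1 = (-0.4714, 0.7071, 0.2357, 0.4714).
e_1·a_2 = (-0.4714)·4 + 0.7071·(-4) + 0.2357·4 + 0.4714·1 = -3.2998.
u_2 = a_2 + 3.2998·e_1 = (2.4444, -1.6667, 4.7778, 2.5556).
‖u_2‖ = 6.1734, so e_2 = (0.3960, -0.2700, 0.7739, 0.4140).
e_1·a_3 = (-0.4714)·(-1) + 0.7071·4 + 0.2357·0 + 0.4714·1 = 3.7712; e_2·a_3 = 0.3960·(-1) + (-0.2700)·4 + 0.7739·0 + 0.4140·1 = -1.0619.
u_3 = a_3 − 3.7712·e_1 + 1.0619·e_2 = (1.1983, 1.0466, -0.0671, -0.3382).
‖u_3‖ = 1.6279, so e_3 = (0.7361, 0.6429, -0.0412, -0.2077).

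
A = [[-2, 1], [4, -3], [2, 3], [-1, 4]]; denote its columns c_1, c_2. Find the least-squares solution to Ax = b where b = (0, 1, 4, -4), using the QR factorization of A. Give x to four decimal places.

q_1 = c_1/‖c_1‖ = (-2, 4, 2, -1)/5.0000 = (-0.4000, 0.8000, 0.4000, -0.2000).
r_{12} = q_1·c_2 = -2.4000.
u_2 = c_2 + 2.4000·q_1 = (0.0400, -1.0800, 3.9600, 3.5200).
‖u_2‖ = 5.4074, so q_2 = (0.0074, -0.1997, 0.7323, 0.6510).
Qᵀb = (3.2000, 0.1258).
Back-substitute: x_2 = 0.1258/5.4074 = 0.0233.
x_1 = (3.2000 + 2.4000·0.0233)/5.0000 = 0.6512.

x = (0.6512, 0.0233)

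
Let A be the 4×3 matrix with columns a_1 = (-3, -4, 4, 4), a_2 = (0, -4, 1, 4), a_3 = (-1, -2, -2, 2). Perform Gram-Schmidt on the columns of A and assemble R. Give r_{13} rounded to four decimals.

r_{13} = 1.4570

q_1 = a_1/‖a_1‖ = (-3, -4, 4, 4)/7.5498 = (-0.3974, -0.5298, 0.5298, 0.5298).
r_{13} = q_1·a_3 = 1.4570.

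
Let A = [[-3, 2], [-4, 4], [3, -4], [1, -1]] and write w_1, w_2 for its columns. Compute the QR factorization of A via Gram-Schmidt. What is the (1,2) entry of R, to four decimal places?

r_{12} = -5.9161

e_1 = w_1/‖w_1‖ = (-3, -4, 3, 1)/5.9161 = (-0.5071, -0.6761, 0.5071, 0.1690).
r_{12} = e_1·w_2 = -5.9161.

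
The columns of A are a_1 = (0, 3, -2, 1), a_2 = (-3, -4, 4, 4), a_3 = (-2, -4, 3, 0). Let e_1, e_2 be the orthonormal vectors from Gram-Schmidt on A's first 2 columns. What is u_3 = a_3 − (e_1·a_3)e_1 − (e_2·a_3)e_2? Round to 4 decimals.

e_1 = a_1/‖a_1‖ = (0, 3, -2, 1)/3.7417 = (0.0000, 0.8018, -0.5345, 0.2673).
r_{12} = e_1·a_2 = -4.2762.
u_2 = a_2 + 4.2762·e_1 = (-3.0000, -0.5714, 1.7143, 5.1429).
‖u_2‖ = 6.2221, so e_2 = (-0.4822, -0.0918, 0.2755, 0.8265).
r_{13} = e_1·a_3 = -4.8107; r_{23} = e_2·a_3 = 2.1582.
u_3 = a_3 + 4.8107·e_1 − 2.1582·e_2 = (-0.9594, 0.0554, -0.1661, -0.4982).

u_3 = (-0.9594, 0.0554, -0.1661, -0.4982)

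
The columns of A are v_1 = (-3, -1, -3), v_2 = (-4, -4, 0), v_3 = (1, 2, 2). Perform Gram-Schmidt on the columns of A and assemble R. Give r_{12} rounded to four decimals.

v_1 = (-3, -1, -3); ‖v_1‖ = 4.3589, so q_1 = (-0.6882, -0.2294, -0.6882).
r_{12} = q_1·v_2 = 3.6707.

r_{12} = 3.6707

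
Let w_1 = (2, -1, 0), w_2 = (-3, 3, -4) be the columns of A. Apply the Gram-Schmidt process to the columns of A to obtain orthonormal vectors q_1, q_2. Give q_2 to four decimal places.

w_1 = (2, -1, 0); ‖w_1‖ = 2.2361, so q_1 = (0.8944, -0.4472, 0.0000).
q_1·w_2 = 0.8944·(-3) + (-0.4472)·3 + 0.0000·(-4) = -4.0249.
u_2 = w_2 + 4.0249·q_1 = (0.6000, 1.2000, -4.0000).
‖u_2‖ = 4.2190, so q_2 = (0.1422, 0.2844, -0.9481).

q_2 = (0.1422, 0.2844, -0.9481)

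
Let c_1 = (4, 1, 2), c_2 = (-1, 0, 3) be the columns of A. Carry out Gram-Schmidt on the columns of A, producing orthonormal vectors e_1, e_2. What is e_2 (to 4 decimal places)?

c_1 = (4, 1, 2); ‖c_1‖ = 4.5826, so e_1 = (0.8729, 0.2182, 0.4364).
e_1·c_2 = 0.8729·(-1) + 0.2182·0 + 0.4364·3 = 0.4364.
u_2 = c_2 − 0.4364·e_1 = (-1.3810, -0.0952, 2.8095).
‖u_2‖ = 3.1320, so e_2 = (-0.4409, -0.0304, 0.8970).

e_2 = (-0.4409, -0.0304, 0.8970)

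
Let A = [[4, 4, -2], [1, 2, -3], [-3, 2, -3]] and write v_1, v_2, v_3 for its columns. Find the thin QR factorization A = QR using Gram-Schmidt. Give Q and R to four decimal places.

Q = [[0.7845, 0.5013, 0.3651], [0.1961, 0.3581, -0.9129], [-0.5883, 0.7877, 0.1826]], R = [[5.0990, 2.3534, -0.3922], [0.0000, 4.2967, -4.4399], [0.0000, 0.0000, 1.4606]]

v_1 = (4, 1, -3); ‖v_1‖ = 5.0990, so q_1 = (0.7845, 0.1961, -0.5883).
q_1·v_2 = 0.7845·4 + 0.1961·2 + (-0.5883)·2 = 2.3534.
u_2 = v_2 − 2.3534·q_1 = (2.1538, 1.5385, 3.3846).
‖u_2‖ = 4.2967, so q_2 = (0.5013, 0.3581, 0.7877).
q_1·v_3 = 0.7845·(-2) + 0.1961·(-3) + (-0.5883)·(-3) = -0.3922; q_2·v_3 = 0.5013·(-2) + 0.3581·(-3) + 0.7877·(-3) = -4.4399.
u_3 = v_3 + 0.3922·q_1 + 4.4399·q_2 = (0.5333, -1.3333, 0.2667).
‖u_3‖ = 1.4606, so q_3 = (0.3651, -0.9129, 0.1826).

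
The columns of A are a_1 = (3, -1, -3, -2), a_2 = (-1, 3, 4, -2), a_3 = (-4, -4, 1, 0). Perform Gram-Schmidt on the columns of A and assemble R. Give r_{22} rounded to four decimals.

r_{22} = 4.6345

e_1 = a_1/‖a_1‖ = (3, -1, -3, -2)/4.7958 = (0.6255, -0.2085, -0.6255, -0.4170).
r_{12} = e_1·a_2 = -2.9192.
u_2 = a_2 + 2.9192·e_1 = (0.8261, 2.3913, 2.1739, -3.2174).
r_{22} = ‖u_2‖ = 4.6345.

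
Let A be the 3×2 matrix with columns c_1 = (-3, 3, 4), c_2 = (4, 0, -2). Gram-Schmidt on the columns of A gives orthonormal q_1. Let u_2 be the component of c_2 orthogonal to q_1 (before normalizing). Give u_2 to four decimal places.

u_2 = (2.2353, 1.7647, 0.3529)

q_1 = c_1/‖c_1‖ = (-3, 3, 4)/5.8310 = (-0.5145, 0.5145, 0.6860).
r_{12} = q_1·c_2 = -3.4300.
u_2 = c_2 + 3.4300·q_1 = (2.2353, 1.7647, 0.3529).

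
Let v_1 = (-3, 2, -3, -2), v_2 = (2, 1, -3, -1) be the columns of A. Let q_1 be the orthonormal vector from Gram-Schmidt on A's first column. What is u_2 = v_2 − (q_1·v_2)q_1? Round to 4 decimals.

u_2 = (2.8077, 0.4615, -2.1923, -0.4615)

v_1 = (-3, 2, -3, -2); ‖v_1‖ = 5.0990, so q_1 = (-0.5883, 0.3922, -0.5883, -0.3922).
q_1·v_2 = (-0.5883)·2 + 0.3922·1 + (-0.5883)·(-3) + (-0.3922)·(-1) = 1.3728.
u_2 = v_2 − 1.3728·q_1 = (2.8077, 0.4615, -2.1923, -0.4615).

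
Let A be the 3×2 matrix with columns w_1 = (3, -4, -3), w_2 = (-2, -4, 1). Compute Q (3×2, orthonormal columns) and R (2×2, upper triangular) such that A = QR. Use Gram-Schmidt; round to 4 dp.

w_1 = (3, -4, -3); ‖w_1‖ = 5.8310, so q_1 = (0.5145, -0.6860, -0.5145).
q_1·w_2 = 0.5145·(-2) + (-0.6860)·(-4) + (-0.5145)·1 = 1.2005.
u_2 = w_2 − 1.2005·q_1 = (-2.6176, -3.1765, 1.6176).
‖u_2‖ = 4.4225, so q_2 = (-0.5919, -0.7182, 0.3658).

Q = [[0.5145, -0.5919], [-0.6860, -0.7182], [-0.5145, 0.3658]], R = [[5.8310, 1.2005], [0.0000, 4.4225]]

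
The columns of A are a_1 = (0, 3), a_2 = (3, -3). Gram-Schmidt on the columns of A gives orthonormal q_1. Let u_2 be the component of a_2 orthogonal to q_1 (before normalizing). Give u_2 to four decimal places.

q_1 = a_1/‖a_1‖ = (0, 3)/3.0000 = (0.0000, 1.0000).
r_{12} = q_1·a_2 = -3.0000.
u_2 = a_2 + 3.0000·q_1 = (3.0000, 0.0000).

u_2 = (3.0000, 0.0000)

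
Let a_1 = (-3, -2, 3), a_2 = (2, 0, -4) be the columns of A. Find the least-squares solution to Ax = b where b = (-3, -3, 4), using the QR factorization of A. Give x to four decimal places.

a_1 = (-3, -2, 3); ‖a_1‖ = 4.6904, so q_1 = (-0.6396, -0.4264, 0.6396).
q_1·a_2 = (-0.6396)·2 + (-0.4264)·0 + 0.6396·(-4) = -3.8376.
u_2 = a_2 + 3.8376·q_1 = (-0.4545, -1.6364, -1.5455).
‖u_2‖ = 2.2962, so q_2 = (-0.1980, -0.7126, -0.6730).
Qᵀb = (5.7564, 0.0396).
Back-substitute: x_2 = 0.0396/2.2962 = 0.0172.
x_1 = (5.7564 + 3.8376·0.0172)/4.6904 = 1.2414.

x = (1.2414, 0.0172)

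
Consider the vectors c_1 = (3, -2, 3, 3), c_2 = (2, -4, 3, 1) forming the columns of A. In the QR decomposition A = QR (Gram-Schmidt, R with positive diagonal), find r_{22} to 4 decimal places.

r_{22} = 2.8624

c_1 = (3, -2, 3, 3); ‖c_1‖ = 5.5678, so q_1 = (0.5388, -0.3592, 0.5388, 0.5388).
q_1·c_2 = 0.5388·2 + (-0.3592)·(-4) + 0.5388·3 + 0.5388·1 = 4.6697.
u_2 = c_2 − 4.6697·q_1 = (-0.5161, -2.3226, 0.4839, -1.5161).
r_{22} = ‖u_2‖ = 2.8624.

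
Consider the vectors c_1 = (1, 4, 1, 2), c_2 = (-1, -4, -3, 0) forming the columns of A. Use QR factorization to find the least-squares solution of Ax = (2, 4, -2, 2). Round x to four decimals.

x = (1.6279, 0.7907)

q_1 = c_1/‖c_1‖ = (1, 4, 1, 2)/4.6904 = (0.2132, 0.8528, 0.2132, 0.4264).
r_{12} = q_1·c_2 = -4.2640.
u_2 = c_2 + 4.2640·q_1 = (-0.0909, -0.3636, -2.0909, 1.8182).
‖u_2‖ = 2.7961, so q_2 = (-0.0325, -0.1301, -0.7478, 0.6503).
Qᵀb = (4.2640, 2.2109).
Back-substitute: x_2 = 2.2109/2.7961 = 0.7907.
x_1 = (4.2640 + 4.2640·0.7907)/4.6904 = 1.6279.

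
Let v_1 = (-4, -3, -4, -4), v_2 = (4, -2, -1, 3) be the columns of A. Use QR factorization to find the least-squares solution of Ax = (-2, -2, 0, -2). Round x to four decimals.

q_1 = v_1/‖v_1‖ = (-4, -3, -4, -4)/7.5498 = (-0.5298, -0.3974, -0.5298, -0.5298).
r_{12} = q_1·v_2 = -2.3842.
u_2 = v_2 + 2.3842·q_1 = (2.7368, -2.9474, -2.2632, 1.7368).
‖u_2‖ = 4.9311, so q_2 = (0.5550, -0.5977, -0.4590, 0.3522).
Qᵀb = (2.9140, -0.6191).
Back-substitute: x_2 = -0.6191/4.9311 = -0.1255.
x_1 = (2.9140 + 2.3842·(-0.1255))/7.5498 = 0.3463.

x = (0.3463, -0.1255)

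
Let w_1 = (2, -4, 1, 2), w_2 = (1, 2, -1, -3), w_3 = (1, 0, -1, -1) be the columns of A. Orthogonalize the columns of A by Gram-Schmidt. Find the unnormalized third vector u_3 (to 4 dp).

u_3 = (-0.0291, -0.1165, -0.6990, 0.1456)

w_1 = (2, -4, 1, 2); ‖w_1‖ = 5.0000, so e_1 = (0.4000, -0.8000, 0.2000, 0.4000).
e_1·w_2 = 0.4000·1 + (-0.8000)·2 + 0.2000·(-1) + 0.4000·(-3) = -2.6000.
u_2 = w_2 + 2.6000·e_1 = (2.0400, -0.0800, -0.4800, -1.9600).
‖u_2‖ = 2.8705, so e_2 = (0.7107, -0.0279, -0.1672, -0.6828).
e_1·w_3 = 0.4000·1 + (-0.8000)·0 + 0.2000·(-1) + 0.4000·(-1) = -0.2000; e_2·w_3 = 0.7107·1 + (-0.0279)·0 + (-0.1672)·(-1) + (-0.6828)·(-1) = 1.5607.
u_3 = w_3 + 0.2000·e_1 − 1.5607·e_2 = (-0.0291, -0.1165, -0.6990, 0.1456).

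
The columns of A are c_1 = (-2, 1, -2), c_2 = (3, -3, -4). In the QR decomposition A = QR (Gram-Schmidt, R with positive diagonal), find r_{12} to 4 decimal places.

r_{12} = -0.3333

c_1 = (-2, 1, -2); ‖c_1‖ = 3.0000, so e_1 = (-0.6667, 0.3333, -0.6667).
r_{12} = e_1·c_2 = -0.3333.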